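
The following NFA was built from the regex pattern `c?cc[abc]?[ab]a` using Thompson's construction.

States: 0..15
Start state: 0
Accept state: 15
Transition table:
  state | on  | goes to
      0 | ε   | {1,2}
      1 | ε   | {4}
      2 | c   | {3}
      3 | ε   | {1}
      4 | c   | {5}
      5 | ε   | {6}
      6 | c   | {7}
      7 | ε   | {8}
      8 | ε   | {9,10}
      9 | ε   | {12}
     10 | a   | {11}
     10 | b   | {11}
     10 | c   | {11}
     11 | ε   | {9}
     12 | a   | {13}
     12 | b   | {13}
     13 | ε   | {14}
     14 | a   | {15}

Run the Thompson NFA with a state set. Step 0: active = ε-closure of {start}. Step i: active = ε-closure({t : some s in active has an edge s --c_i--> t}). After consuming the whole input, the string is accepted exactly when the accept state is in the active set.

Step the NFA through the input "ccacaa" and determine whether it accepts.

S₀ = ε-closure({0}) = {0,1,2,4}
'c' @ 1: {1,3,4,5,6}
'c' @ 2: {5,6,7,8,9,10,12}
'a' @ 3: {9,11,12,13,14}
'c' @ 4: {}  — dead — no transitions
rest 'aa' ignored (set empty)
final: {}; accept 15 not in set

Answer: REJECT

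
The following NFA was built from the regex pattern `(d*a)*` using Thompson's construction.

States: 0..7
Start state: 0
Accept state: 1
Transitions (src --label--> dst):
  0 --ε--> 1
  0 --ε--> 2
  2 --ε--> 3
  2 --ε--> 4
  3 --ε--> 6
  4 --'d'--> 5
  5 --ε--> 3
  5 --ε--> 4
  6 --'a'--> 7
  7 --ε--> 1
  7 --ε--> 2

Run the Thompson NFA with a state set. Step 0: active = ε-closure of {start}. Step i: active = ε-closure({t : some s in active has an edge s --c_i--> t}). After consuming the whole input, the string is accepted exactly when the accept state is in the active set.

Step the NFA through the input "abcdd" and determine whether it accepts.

S₀ = ε-closure({0}) = {0,1,2,3,4,6}
'a' @ 1: {1,2,3,4,6,7}  [accepting]
'b' @ 2: {}  — no active states
rest 'cdd' ignored (set empty)
end set {} — state 1 not in

Answer: REJECT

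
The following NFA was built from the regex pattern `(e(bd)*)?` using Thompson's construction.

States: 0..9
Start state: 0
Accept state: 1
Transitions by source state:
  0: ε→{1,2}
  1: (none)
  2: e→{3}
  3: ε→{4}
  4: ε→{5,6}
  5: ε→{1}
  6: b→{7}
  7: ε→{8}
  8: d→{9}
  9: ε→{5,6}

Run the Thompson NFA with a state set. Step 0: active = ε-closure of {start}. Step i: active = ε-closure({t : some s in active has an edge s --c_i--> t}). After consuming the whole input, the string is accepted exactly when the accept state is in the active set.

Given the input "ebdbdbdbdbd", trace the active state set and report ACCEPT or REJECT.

Answer: ACCEPT

Trace:
start: ε-closure({0}) = {0,1,2}
'e' @ 1: {1,3,4,5,6}  ✓accept
'b' @ 2: {7,8}
'd' @ 3: {1,5,6,9}  ✓accept
'b' @ 4: {7,8}
'd' @ 5: {1,5,6,9}  ✓accept
'b' @ 6: {7,8}
'd' @ 7: {1,5,6,9}  ✓accept
'b' @ 8: {7,8}
'd' @ 9: {1,5,6,9}  ✓accept
'b' @ 10: {7,8}
'd' @ 11: {1,5,6,9}  ✓accept
final: {1,5,6,9}; accept 1 in set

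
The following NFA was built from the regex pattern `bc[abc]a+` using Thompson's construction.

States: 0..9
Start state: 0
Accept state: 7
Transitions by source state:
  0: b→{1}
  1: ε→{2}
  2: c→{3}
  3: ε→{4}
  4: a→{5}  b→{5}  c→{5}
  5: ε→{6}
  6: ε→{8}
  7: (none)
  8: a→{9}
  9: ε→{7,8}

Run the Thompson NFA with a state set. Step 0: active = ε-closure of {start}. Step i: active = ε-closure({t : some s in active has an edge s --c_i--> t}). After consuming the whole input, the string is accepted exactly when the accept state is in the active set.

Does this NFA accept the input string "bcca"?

initial (ε-close {0}): {0}
'b' @ 1: {1,2}
'c' @ 2: {3,4}
'c' @ 3: {5,6,8}
'a' @ 4: {7,8,9}  [accepting]
final: {7,8,9}; accept 7 in set

Answer: ACCEPT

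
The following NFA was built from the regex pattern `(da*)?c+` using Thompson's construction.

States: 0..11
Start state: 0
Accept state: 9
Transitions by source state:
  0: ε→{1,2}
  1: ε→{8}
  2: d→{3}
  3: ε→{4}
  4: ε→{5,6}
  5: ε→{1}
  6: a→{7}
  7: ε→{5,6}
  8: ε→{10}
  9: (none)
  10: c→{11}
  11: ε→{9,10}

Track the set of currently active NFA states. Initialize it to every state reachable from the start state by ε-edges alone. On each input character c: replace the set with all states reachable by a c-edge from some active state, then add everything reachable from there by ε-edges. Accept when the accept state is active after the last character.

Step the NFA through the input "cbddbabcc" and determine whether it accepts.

Answer: REJECT

Trace:
S₀ = ε-closure({0}) = {0,1,2,8,10}
'c' @ 1: {9,10,11}  [accepting]
'b' @ 2: {}  — state set empty
rest 'ddbabcc' ignored (set empty)
end set {} — state 9 not in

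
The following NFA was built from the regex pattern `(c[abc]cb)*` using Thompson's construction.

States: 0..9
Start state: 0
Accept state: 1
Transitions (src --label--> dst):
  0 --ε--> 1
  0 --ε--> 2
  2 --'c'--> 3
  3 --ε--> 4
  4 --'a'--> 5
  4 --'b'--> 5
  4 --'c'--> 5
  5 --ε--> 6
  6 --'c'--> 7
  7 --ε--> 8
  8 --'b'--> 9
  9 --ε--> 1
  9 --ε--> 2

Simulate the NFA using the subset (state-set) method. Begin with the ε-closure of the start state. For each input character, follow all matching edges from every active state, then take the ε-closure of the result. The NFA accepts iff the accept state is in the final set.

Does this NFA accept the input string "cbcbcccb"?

S₀ = ε-closure({0}) = {0,1,2}
'c' @ 1: {3,4}
'b' @ 2: {5,6}
'c' @ 3: {7,8}
'b' @ 4: {1,2,9}  (accept∈set)
'c' @ 5: {3,4}
'c' @ 6: {5,6}
'c' @ 7: {7,8}
'b' @ 8: {1,2,9}  (accept∈set)
after full input: {1,2,9}  (accept=1 in)

Answer: ACCEPT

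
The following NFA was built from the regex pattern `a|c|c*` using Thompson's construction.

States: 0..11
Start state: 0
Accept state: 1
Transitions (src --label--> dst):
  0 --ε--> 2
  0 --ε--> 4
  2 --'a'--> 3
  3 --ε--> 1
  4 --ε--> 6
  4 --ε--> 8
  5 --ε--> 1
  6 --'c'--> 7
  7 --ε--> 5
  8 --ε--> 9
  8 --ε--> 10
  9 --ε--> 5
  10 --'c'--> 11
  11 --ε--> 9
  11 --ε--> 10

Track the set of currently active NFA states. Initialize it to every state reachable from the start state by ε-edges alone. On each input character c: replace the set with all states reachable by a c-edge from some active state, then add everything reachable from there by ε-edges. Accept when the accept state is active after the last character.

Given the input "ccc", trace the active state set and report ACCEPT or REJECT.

Answer: ACCEPT

Derivation:
start: ε-closure({0}) = {0,1,2,4,5,6,8,9,10}
'c' @ 1: {1,5,7,9,10,11}  ✓accept
'c' @ 2: {1,5,9,10,11}  ✓accept
'c' @ 3: {1,5,9,10,11}  ✓accept
final: {1,5,9,10,11}; accept 1 in set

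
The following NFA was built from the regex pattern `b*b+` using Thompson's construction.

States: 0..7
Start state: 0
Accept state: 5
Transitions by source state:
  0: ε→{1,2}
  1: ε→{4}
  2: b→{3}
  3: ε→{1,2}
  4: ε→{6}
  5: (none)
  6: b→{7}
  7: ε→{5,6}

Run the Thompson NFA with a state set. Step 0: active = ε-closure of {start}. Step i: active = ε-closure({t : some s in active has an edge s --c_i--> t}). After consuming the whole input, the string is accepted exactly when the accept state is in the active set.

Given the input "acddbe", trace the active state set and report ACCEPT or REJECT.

start: ε-closure({0}) = {0,1,2,4,6}
'a' @ 1: {}  — no active states
rest 'cddbe' ignored (set empty)
after full input: {}  (accept=5 not in)

Answer: REJECT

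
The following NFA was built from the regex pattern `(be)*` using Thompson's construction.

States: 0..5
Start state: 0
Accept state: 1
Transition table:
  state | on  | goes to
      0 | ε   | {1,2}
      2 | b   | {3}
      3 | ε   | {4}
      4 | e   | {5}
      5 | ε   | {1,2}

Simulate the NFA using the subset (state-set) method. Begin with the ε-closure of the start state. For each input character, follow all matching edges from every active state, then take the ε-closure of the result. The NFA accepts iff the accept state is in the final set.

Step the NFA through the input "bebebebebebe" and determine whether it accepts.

Answer: ACCEPT

Trace:
initial (ε-close {0}): {0,1,2}
'b' @ 1: {3,4}
'e' @ 2: {1,2,5}  [accepting]
'b' @ 3: {3,4}
'e' @ 4: {1,2,5}  [accepting]
'b' @ 5: {3,4}
'e' @ 6: {1,2,5}  [accepting]
'b' @ 7: {3,4}
'e' @ 8: {1,2,5}  [accepting]
'b' @ 9: {3,4}
'e' @ 10: {1,2,5}  [accepting]
'b' @ 11: {3,4}
'e' @ 12: {1,2,5}  [accepting]
after full input: {1,2,5}  (accept=1 in)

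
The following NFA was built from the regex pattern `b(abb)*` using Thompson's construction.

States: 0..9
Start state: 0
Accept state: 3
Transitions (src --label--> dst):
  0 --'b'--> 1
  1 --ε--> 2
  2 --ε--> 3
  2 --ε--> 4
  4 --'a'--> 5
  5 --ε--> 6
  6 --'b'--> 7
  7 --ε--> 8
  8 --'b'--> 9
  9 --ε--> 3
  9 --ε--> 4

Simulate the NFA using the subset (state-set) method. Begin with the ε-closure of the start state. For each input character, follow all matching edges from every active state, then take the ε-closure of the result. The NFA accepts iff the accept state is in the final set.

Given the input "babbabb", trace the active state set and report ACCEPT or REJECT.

Answer: ACCEPT

Trace:
start: ε-closure({0}) = {0}
'b' @ 1: {1,2,3,4}  [accepting]
'a' @ 2: {5,6}
'b' @ 3: {7,8}
'b' @ 4: {3,4,9}  [accepting]
'a' @ 5: {5,6}
'b' @ 6: {7,8}
'b' @ 7: {3,4,9}  [accepting]
after full input: {3,4,9}  (accept=3 in)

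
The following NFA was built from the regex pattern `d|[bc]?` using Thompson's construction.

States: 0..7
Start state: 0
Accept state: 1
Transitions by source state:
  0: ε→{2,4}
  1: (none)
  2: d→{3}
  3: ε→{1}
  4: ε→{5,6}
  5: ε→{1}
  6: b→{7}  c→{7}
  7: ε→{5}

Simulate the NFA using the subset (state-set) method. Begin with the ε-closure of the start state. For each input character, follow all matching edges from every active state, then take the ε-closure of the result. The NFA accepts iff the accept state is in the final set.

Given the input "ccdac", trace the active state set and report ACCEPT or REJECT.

Answer: REJECT

Derivation:
initial (ε-close {0}): {0,1,2,4,5,6}
'c' @ 1: {1,5,7}  ✓accept
'c' @ 2: {}  — no active states
rest 'dac' ignored (set empty)
after full input: {}  (accept=1 not in)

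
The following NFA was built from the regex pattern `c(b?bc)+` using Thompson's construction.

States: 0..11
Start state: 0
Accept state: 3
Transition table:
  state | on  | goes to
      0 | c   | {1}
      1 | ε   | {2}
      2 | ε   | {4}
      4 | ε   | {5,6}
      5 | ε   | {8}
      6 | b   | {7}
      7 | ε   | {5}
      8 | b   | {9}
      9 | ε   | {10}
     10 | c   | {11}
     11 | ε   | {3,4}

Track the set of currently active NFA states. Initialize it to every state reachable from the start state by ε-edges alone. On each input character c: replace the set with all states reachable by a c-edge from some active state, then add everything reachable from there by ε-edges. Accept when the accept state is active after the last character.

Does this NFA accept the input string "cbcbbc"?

Answer: ACCEPT

Steps:
initial (ε-close {0}): {0}
'c' @ 1: {1,2,4,5,6,8}
'b' @ 2: {5,7,8,9,10}
'c' @ 3: {3,4,5,6,8,11}  (accept∈set)
'b' @ 4: {5,7,8,9,10}
'b' @ 5: {9,10}
'c' @ 6: {3,4,5,6,8,11}  (accept∈set)
end set {3,4,5,6,8,11} — state 3 in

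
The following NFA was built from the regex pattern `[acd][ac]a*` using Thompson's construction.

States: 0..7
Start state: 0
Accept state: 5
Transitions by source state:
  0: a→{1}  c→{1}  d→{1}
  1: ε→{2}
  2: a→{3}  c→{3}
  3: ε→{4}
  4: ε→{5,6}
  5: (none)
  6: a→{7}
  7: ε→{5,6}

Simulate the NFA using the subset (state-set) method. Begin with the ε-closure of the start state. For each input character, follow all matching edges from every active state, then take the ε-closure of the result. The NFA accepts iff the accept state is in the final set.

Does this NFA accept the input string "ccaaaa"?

initial (ε-close {0}): {0}
'c' @ 1: {1,2}
'c' @ 2: {3,4,5,6}  ✓accept
'a' @ 3: {5,6,7}  ✓accept
'a' @ 4: {5,6,7}  ✓accept
'a' @ 5: {5,6,7}  ✓accept
'a' @ 6: {5,6,7}  ✓accept
end set {5,6,7} — state 5 in

Answer: ACCEPT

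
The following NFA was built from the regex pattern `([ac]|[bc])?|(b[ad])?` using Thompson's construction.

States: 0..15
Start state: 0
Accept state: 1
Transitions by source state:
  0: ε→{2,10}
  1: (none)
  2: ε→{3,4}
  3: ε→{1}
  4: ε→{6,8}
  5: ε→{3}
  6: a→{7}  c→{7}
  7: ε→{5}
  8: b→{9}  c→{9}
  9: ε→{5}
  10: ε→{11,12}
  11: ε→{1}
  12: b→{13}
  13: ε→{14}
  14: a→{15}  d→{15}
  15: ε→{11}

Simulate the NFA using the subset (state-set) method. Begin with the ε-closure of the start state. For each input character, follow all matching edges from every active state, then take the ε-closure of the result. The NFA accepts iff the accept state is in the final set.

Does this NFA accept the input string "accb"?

Answer: REJECT

Derivation:
S₀ = ε-closure({0}) = {0,1,2,3,4,6,8,10,11,12}
'a' @ 1: {1,3,5,7}  (accept∈set)
'c' @ 2: {}  — state set empty
rest 'cb' ignored (set empty)
final: {}; accept 1 not in set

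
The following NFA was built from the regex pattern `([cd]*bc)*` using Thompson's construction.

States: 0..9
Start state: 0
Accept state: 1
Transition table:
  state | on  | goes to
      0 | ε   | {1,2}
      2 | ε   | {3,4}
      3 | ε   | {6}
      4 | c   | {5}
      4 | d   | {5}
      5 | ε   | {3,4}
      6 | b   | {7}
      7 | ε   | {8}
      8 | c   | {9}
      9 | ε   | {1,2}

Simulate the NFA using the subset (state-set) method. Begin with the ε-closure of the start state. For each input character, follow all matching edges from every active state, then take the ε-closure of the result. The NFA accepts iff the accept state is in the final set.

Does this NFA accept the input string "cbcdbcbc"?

Answer: ACCEPT

Trace:
initial (ε-close {0}): {0,1,2,3,4,6}
'c' @ 1: {3,4,5,6}
'b' @ 2: {7,8}
'c' @ 3: {1,2,3,4,6,9}  [accepting]
'd' @ 4: {3,4,5,6}
'b' @ 5: {7,8}
'c' @ 6: {1,2,3,4,6,9}  [accepting]
'b' @ 7: {7,8}
'c' @ 8: {1,2,3,4,6,9}  [accepting]
after full input: {1,2,3,4,6,9}  (accept=1 in)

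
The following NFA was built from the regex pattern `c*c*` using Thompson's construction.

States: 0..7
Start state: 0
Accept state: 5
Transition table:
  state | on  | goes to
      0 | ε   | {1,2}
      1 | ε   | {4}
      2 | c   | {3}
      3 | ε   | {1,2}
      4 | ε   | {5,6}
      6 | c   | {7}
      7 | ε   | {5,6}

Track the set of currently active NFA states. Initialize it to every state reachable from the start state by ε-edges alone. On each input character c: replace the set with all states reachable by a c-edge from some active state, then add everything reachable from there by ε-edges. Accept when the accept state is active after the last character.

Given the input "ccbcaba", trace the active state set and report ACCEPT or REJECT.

Answer: REJECT

Trace:
initial (ε-close {0}): {0,1,2,4,5,6}
'c' @ 1: {1,2,3,4,5,6,7}  [accepting]
'c' @ 2: {1,2,3,4,5,6,7}  [accepting]
'b' @ 3: {}  — dead — no transitions
rest 'caba' ignored (set empty)
end set {} — state 5 not in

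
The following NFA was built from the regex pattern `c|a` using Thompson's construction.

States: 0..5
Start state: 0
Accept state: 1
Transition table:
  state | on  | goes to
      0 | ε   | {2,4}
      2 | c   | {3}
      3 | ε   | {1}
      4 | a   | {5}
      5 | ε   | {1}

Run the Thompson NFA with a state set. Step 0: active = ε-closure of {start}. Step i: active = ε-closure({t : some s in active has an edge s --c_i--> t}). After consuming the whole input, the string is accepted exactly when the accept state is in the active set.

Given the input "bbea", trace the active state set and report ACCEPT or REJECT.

Answer: REJECT

Trace:
initial (ε-close {0}): {0,2,4}
'b' @ 1: {}  — no active states
rest 'bea' ignored (set empty)
after full input: {}  (accept=1 not in)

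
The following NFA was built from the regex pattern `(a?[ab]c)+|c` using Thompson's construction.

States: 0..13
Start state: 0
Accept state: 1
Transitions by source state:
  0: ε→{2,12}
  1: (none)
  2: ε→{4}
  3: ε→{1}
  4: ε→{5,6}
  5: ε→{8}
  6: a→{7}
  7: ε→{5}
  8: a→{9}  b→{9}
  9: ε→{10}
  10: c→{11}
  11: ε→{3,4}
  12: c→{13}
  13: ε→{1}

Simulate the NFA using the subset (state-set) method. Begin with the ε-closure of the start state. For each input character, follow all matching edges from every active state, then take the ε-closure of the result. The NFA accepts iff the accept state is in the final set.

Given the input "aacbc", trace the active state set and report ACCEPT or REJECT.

Answer: ACCEPT

Derivation:
start: ε-closure({0}) = {0,2,4,5,6,8,12}
'a' @ 1: {5,7,8,9,10}
'a' @ 2: {9,10}
'c' @ 3: {1,3,4,5,6,8,11}  ✓accept
'b' @ 4: {9,10}
'c' @ 5: {1,3,4,5,6,8,11}  ✓accept
end set {1,3,4,5,6,8,11} — state 1 in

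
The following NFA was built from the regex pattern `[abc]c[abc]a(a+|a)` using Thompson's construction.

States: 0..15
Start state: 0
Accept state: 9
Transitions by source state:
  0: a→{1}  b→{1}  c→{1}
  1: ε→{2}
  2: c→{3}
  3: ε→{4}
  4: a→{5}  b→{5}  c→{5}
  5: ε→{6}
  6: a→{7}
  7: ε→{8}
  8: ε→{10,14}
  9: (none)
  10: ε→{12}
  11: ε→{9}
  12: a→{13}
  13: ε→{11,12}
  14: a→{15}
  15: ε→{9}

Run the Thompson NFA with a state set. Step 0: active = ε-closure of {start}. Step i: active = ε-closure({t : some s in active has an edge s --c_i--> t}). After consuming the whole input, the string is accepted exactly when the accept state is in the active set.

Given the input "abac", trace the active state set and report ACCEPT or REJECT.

initial (ε-close {0}): {0}
'a' @ 1: {1,2}
'b' @ 2: {}  — no active states
rest 'ac' ignored (set empty)
end set {} — state 9 not in

Answer: REJECT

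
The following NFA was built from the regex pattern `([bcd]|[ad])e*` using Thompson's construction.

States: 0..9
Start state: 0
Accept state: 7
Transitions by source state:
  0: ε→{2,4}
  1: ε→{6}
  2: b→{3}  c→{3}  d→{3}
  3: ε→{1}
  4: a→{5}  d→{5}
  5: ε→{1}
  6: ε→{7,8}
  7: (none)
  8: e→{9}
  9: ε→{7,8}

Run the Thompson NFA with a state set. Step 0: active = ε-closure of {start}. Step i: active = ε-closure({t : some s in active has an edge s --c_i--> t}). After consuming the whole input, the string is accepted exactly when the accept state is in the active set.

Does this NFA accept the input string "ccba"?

Answer: REJECT

Steps:
S₀ = ε-closure({0}) = {0,2,4}
'c' @ 1: {1,3,6,7,8}  [accepting]
'c' @ 2: {}  — no active states
rest 'ba' ignored (set empty)
after full input: {}  (accept=7 not in)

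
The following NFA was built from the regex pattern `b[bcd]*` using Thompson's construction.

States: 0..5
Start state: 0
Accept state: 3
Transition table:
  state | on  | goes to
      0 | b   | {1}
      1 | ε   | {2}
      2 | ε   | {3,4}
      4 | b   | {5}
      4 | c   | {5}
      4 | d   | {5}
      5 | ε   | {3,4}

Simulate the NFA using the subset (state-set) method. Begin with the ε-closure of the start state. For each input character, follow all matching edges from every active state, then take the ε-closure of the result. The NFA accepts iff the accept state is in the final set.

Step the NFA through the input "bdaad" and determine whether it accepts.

Answer: REJECT

Steps:
initial (ε-close {0}): {0}
'b' @ 1: {1,2,3,4}  [accepting]
'd' @ 2: {3,4,5}  [accepting]
'a' @ 3: {}  — no active states
rest 'ad' ignored (set empty)
end set {} — state 3 not in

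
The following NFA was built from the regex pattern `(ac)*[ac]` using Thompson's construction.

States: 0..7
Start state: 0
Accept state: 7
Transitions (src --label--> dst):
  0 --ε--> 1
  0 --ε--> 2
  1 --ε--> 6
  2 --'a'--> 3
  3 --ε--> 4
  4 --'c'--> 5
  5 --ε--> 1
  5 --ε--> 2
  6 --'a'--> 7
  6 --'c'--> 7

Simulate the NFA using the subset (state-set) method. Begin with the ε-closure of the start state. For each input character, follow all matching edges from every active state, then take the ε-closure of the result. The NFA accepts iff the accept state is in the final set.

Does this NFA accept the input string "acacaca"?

Answer: ACCEPT

Steps:
start: ε-closure({0}) = {0,1,2,6}
'a' @ 1: {3,4,7}  (accept∈set)
'c' @ 2: {1,2,5,6}
'a' @ 3: {3,4,7}  (accept∈set)
'c' @ 4: {1,2,5,6}
'a' @ 5: {3,4,7}  (accept∈set)
'c' @ 6: {1,2,5,6}
'a' @ 7: {3,4,7}  (accept∈set)
after full input: {3,4,7}  (accept=7 in)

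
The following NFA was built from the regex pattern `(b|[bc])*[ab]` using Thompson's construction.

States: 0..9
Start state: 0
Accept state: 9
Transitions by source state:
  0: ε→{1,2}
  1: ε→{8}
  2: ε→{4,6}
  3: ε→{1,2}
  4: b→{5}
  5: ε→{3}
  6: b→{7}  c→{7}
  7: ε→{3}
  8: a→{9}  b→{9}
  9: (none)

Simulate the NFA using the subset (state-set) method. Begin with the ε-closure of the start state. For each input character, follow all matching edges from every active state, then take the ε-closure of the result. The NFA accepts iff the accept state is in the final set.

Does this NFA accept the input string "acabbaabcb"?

Answer: REJECT

Derivation:
initial (ε-close {0}): {0,1,2,4,6,8}
'a' @ 1: {9}  [accepting]
'c' @ 2: {}  — state set empty
rest 'abbaabcb' ignored (set empty)
final: {}; accept 9 not in set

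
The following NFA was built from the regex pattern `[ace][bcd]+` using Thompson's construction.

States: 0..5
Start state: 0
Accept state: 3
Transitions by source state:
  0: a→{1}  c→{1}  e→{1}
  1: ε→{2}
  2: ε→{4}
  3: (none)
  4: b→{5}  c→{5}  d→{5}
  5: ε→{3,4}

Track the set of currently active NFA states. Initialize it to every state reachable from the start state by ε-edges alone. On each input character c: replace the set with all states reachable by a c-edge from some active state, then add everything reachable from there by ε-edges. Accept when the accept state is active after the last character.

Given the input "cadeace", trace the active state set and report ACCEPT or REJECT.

S₀ = ε-closure({0}) = {0}
'c' @ 1: {1,2,4}
'a' @ 2: {}  — state set empty
rest 'deace' ignored (set empty)
final: {}; accept 3 not in set

Answer: REJECT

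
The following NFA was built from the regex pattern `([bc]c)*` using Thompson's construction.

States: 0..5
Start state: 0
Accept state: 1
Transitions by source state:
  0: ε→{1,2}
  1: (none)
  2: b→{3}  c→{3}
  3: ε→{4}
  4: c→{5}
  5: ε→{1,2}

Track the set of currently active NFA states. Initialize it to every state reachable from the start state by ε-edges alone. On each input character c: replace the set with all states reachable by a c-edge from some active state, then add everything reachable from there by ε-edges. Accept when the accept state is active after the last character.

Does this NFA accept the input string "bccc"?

initial (ε-close {0}): {0,1,2}
'b' @ 1: {3,4}
'c' @ 2: {1,2,5}  [accepting]
'c' @ 3: {3,4}
'c' @ 4: {1,2,5}  [accepting]
final: {1,2,5}; accept 1 in set

Answer: ACCEPT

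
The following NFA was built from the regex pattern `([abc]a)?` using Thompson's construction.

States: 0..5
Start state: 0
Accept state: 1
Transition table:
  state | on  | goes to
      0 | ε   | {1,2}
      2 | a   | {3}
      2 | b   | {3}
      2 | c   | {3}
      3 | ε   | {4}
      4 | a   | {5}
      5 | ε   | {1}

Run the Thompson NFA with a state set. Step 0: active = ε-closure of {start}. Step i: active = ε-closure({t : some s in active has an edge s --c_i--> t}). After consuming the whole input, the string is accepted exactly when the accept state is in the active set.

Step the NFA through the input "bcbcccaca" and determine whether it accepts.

start: ε-closure({0}) = {0,1,2}
'b' @ 1: {3,4}
'c' @ 2: {}  — dead — no transitions
rest 'bcccaca' ignored (set empty)
after full input: {}  (accept=1 not in)

Answer: REJECT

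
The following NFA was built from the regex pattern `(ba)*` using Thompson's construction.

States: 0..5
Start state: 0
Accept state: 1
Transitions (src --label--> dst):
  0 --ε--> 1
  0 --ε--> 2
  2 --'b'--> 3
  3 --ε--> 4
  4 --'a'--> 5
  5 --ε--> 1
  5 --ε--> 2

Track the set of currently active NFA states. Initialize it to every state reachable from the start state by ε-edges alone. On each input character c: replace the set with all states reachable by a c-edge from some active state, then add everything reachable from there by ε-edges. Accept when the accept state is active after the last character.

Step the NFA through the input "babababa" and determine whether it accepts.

Answer: ACCEPT

Steps:
S₀ = ε-closure({0}) = {0,1,2}
'b' @ 1: {3,4}
'a' @ 2: {1,2,5}  ✓accept
'b' @ 3: {3,4}
'a' @ 4: {1,2,5}  ✓accept
'b' @ 5: {3,4}
'a' @ 6: {1,2,5}  ✓accept
'b' @ 7: {3,4}
'a' @ 8: {1,2,5}  ✓accept
final: {1,2,5}; accept 1 in set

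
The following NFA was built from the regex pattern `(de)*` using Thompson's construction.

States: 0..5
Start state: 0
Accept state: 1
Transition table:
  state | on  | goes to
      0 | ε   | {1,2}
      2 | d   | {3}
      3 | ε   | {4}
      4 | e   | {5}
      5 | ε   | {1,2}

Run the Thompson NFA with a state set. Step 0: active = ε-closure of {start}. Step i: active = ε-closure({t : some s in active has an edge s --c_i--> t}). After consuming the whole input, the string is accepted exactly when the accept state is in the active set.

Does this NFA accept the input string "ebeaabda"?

initial (ε-close {0}): {0,1,2}
'e' @ 1: {}  — state set empty
rest 'beaabda' ignored (set empty)
final: {}; accept 1 not in set

Answer: REJECT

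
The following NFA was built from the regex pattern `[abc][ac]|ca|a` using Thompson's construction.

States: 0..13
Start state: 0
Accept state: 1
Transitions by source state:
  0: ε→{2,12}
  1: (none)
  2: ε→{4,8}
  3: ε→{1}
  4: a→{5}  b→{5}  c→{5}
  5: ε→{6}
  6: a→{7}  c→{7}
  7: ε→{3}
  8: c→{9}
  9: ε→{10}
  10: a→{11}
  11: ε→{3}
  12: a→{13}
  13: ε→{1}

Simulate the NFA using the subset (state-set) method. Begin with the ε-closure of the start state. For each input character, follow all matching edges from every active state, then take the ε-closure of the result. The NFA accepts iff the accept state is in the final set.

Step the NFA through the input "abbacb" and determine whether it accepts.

Answer: REJECT

Steps:
start: ε-closure({0}) = {0,2,4,8,12}
'a' @ 1: {1,5,6,13}  ✓accept
'b' @ 2: {}  — dead — no transitions
rest 'bacb' ignored (set empty)
end set {} — state 1 not in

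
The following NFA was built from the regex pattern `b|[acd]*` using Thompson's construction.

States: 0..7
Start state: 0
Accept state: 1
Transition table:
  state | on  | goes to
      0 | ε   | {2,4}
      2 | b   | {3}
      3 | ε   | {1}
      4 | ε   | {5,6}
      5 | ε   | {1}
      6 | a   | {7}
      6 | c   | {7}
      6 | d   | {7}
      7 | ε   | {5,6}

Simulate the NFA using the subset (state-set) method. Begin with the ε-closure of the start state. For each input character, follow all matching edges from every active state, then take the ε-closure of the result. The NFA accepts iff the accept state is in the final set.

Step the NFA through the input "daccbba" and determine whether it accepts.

initial (ε-close {0}): {0,1,2,4,5,6}
'd' @ 1: {1,5,6,7}  ✓accept
'a' @ 2: {1,5,6,7}  ✓accept
'c' @ 3: {1,5,6,7}  ✓accept
'c' @ 4: {1,5,6,7}  ✓accept
'b' @ 5: {}  — state set empty
rest 'ba' ignored (set empty)
end set {} — state 1 not in

Answer: REJECT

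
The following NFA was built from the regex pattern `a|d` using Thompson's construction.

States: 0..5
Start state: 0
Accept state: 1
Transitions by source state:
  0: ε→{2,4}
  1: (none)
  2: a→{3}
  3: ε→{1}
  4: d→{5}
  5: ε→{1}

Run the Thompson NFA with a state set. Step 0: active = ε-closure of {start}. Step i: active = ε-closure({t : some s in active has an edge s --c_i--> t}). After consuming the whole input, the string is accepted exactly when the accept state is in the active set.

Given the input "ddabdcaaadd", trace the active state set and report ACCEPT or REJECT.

Answer: REJECT

Derivation:
initial (ε-close {0}): {0,2,4}
'd' @ 1: {1,5}  ✓accept
'd' @ 2: {}  — state set empty
rest 'abdcaaadd' ignored (set empty)
end set {} — state 1 not in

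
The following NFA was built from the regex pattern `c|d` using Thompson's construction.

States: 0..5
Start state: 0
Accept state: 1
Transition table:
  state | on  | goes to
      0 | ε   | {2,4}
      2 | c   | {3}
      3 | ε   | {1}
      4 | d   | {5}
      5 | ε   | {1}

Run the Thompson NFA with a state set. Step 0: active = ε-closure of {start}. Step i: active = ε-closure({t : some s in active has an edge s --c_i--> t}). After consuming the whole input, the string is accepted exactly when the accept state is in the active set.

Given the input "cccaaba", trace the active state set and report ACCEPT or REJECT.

start: ε-closure({0}) = {0,2,4}
'c' @ 1: {1,3}  (accept∈set)
'c' @ 2: {}  — state set empty
rest 'caaba' ignored (set empty)
end set {} — state 1 not in

Answer: REJECT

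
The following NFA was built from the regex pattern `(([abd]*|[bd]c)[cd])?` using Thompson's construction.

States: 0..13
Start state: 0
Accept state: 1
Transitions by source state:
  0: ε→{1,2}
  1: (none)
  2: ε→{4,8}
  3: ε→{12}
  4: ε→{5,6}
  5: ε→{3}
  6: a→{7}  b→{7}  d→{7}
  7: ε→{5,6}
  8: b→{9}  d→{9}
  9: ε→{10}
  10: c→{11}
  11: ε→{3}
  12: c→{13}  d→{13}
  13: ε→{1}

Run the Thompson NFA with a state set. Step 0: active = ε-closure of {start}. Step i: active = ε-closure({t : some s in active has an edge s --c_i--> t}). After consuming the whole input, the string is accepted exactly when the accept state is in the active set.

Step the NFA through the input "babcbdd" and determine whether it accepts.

start: ε-closure({0}) = {0,1,2,3,4,5,6,8,12}
'b' @ 1: {3,5,6,7,9,10,12}
'a' @ 2: {3,5,6,7,12}
'b' @ 3: {3,5,6,7,12}
'c' @ 4: {1,13}  ✓accept
'b' @ 5: {}  — state set empty
rest 'dd' ignored (set empty)
final: {}; accept 1 not in set

Answer: REJECT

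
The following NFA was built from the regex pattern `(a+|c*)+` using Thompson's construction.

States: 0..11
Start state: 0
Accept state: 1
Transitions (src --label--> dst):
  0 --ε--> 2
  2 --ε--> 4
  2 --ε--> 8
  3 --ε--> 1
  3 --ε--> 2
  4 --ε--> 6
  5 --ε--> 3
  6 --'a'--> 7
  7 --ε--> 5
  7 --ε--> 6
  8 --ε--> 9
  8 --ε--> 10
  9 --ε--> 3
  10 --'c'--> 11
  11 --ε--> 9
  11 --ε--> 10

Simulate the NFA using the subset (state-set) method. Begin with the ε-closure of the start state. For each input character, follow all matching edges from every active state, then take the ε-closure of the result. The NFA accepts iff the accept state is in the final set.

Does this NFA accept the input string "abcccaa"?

start: ε-closure({0}) = {0,1,2,3,4,6,8,9,10}
'a' @ 1: {1,2,3,4,5,6,7,8,9,10}  (accept∈set)
'b' @ 2: {}  — state set empty
rest 'cccaa' ignored (set empty)
after full input: {}  (accept=1 not in)

Answer: REJECT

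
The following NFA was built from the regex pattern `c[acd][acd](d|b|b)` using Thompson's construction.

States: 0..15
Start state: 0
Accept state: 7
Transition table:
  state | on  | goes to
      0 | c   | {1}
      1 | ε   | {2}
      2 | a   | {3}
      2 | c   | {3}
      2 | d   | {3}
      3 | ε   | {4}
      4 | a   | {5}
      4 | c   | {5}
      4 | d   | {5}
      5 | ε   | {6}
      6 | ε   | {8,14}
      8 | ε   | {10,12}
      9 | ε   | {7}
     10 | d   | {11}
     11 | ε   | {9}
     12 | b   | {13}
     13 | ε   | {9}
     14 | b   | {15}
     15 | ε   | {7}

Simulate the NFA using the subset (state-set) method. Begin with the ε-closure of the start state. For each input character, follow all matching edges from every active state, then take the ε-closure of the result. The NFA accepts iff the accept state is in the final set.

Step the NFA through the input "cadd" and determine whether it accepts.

Answer: ACCEPT

Derivation:
start: ε-closure({0}) = {0}
'c' @ 1: {1,2}
'a' @ 2: {3,4}
'd' @ 3: {5,6,8,10,12,14}
'd' @ 4: {7,9,11}  (accept∈set)
end set {7,9,11} — state 7 in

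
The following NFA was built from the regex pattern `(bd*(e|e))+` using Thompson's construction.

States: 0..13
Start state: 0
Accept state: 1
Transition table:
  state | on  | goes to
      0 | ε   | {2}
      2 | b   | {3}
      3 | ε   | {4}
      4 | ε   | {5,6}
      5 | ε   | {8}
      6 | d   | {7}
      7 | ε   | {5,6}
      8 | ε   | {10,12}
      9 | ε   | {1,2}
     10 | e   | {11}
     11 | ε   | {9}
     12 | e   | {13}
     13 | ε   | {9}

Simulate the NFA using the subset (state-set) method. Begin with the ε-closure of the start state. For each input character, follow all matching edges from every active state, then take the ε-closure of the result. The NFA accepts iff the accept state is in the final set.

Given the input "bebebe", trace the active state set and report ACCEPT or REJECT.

start: ε-closure({0}) = {0,2}
'b' @ 1: {3,4,5,6,8,10,12}
'e' @ 2: {1,2,9,11,13}  (accept∈set)
'b' @ 3: {3,4,5,6,8,10,12}
'e' @ 4: {1,2,9,11,13}  (accept∈set)
'b' @ 5: {3,4,5,6,8,10,12}
'e' @ 6: {1,2,9,11,13}  (accept∈set)
final: {1,2,9,11,13}; accept 1 in set

Answer: ACCEPT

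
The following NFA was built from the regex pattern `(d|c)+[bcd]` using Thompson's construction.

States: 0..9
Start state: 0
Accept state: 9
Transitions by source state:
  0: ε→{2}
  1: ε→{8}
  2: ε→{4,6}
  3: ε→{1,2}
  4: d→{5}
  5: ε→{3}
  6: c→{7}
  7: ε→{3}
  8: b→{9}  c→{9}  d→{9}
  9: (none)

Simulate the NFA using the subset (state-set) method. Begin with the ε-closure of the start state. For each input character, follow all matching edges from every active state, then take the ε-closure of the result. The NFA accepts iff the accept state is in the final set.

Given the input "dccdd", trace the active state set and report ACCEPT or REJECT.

S₀ = ε-closure({0}) = {0,2,4,6}
'd' @ 1: {1,2,3,4,5,6,8}
'c' @ 2: {1,2,3,4,6,7,8,9}  (accept∈set)
'c' @ 3: {1,2,3,4,6,7,8,9}  (accept∈set)
'd' @ 4: {1,2,3,4,5,6,8,9}  (accept∈set)
'd' @ 5: {1,2,3,4,5,6,8,9}  (accept∈set)
after full input: {1,2,3,4,5,6,8,9}  (accept=9 in)

Answer: ACCEPT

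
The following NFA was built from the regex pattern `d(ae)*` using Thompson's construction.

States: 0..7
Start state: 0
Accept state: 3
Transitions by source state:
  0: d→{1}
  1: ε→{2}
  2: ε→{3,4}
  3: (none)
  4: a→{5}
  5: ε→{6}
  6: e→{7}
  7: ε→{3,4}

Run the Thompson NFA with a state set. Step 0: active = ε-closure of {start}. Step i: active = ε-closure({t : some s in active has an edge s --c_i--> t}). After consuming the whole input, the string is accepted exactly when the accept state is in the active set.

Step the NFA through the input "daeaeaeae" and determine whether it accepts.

S₀ = ε-closure({0}) = {0}
'd' @ 1: {1,2,3,4}  [accepting]
'a' @ 2: {5,6}
'e' @ 3: {3,4,7}  [accepting]
'a' @ 4: {5,6}
'e' @ 5: {3,4,7}  [accepting]
'a' @ 6: {5,6}
'e' @ 7: {3,4,7}  [accepting]
'a' @ 8: {5,6}
'e' @ 9: {3,4,7}  [accepting]
end set {3,4,7} — state 3 in

Answer: ACCEPT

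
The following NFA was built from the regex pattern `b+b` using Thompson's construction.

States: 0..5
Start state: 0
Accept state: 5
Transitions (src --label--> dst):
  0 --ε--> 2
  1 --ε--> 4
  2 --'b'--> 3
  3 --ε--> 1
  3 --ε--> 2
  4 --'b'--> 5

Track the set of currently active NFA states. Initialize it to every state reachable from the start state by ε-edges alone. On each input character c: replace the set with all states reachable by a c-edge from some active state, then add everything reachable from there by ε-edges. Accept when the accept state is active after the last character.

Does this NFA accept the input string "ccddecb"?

Answer: REJECT

Derivation:
S₀ = ε-closure({0}) = {0,2}
'c' @ 1: {}  — state set empty
rest 'cddecb' ignored (set empty)
end set {} — state 5 not in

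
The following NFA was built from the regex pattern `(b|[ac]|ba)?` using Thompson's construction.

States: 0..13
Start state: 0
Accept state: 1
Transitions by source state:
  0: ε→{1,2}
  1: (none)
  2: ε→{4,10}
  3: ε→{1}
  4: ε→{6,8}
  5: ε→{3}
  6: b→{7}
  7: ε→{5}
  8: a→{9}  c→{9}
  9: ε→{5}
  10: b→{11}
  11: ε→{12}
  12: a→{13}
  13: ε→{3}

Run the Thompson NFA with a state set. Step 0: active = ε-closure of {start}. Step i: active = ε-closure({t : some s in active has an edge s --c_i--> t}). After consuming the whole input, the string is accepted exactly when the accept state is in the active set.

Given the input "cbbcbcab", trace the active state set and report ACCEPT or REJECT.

S₀ = ε-closure({0}) = {0,1,2,4,6,8,10}
'c' @ 1: {1,3,5,9}  ✓accept
'b' @ 2: {}  — no active states
rest 'bcbcab' ignored (set empty)
after full input: {}  (accept=1 not in)

Answer: REJECT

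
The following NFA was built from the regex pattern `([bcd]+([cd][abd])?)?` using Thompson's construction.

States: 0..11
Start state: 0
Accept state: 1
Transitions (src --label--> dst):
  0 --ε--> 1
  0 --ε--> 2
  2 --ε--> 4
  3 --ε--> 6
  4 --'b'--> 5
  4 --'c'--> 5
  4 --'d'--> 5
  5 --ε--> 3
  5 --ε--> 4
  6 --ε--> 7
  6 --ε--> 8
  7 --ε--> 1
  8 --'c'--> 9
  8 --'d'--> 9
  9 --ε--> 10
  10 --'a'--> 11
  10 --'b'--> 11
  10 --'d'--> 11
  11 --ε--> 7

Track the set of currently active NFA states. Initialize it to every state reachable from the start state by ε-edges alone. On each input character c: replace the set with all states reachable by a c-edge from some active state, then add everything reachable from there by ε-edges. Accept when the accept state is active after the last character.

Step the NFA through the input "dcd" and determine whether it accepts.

Answer: ACCEPT

Steps:
S₀ = ε-closure({0}) = {0,1,2,4}
'd' @ 1: {1,3,4,5,6,7,8}  (accept∈set)
'c' @ 2: {1,3,4,5,6,7,8,9,10}  (accept∈set)
'd' @ 3: {1,3,4,5,6,7,8,9,10,11}  (accept∈set)
after full input: {1,3,4,5,6,7,8,9,10,11}  (accept=1 in)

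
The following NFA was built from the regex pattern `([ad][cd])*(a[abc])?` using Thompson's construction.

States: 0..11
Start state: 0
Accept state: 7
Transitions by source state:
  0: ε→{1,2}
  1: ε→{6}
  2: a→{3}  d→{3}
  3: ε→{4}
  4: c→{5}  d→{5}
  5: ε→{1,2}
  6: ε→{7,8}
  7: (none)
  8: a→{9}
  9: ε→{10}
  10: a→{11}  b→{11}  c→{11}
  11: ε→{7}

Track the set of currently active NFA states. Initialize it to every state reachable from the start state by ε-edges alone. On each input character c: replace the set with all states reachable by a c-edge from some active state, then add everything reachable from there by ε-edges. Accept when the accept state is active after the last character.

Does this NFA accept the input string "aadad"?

Answer: REJECT

Derivation:
initial (ε-close {0}): {0,1,2,6,7,8}
'a' @ 1: {3,4,9,10}
'a' @ 2: {7,11}  (accept∈set)
'd' @ 3: {}  — no active states
rest 'ad' ignored (set empty)
final: {}; accept 7 not in set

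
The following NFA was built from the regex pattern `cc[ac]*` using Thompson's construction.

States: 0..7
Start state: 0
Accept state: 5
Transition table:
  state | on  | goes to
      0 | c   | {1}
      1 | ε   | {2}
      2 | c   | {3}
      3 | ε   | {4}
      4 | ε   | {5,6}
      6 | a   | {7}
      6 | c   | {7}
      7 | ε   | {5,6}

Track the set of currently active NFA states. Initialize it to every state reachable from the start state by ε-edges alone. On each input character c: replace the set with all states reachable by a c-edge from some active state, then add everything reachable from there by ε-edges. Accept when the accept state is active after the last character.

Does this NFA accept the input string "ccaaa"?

start: ε-closure({0}) = {0}
'c' @ 1: {1,2}
'c' @ 2: {3,4,5,6}  (accept∈set)
'a' @ 3: {5,6,7}  (accept∈set)
'a' @ 4: {5,6,7}  (accept∈set)
'a' @ 5: {5,6,7}  (accept∈set)
end set {5,6,7} — state 5 in

Answer: ACCEPT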